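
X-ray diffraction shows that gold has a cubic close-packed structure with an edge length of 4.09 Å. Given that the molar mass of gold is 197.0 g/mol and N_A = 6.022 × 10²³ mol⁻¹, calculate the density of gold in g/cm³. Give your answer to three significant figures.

An FCC unit cell contains Z = 4 atoms.
Cell volume: a³ = (4.09 Å)³ = (4.090 × 10^-8 cm)³ = 6.842 × 10^-23 cm³.
ρ = Z·M/(N_A·a³) = 4 × 197.0 / (6.022 × 10²³ × 6.842 × 10^-23) = 19.13 g/cm³.

19.1 g/cm³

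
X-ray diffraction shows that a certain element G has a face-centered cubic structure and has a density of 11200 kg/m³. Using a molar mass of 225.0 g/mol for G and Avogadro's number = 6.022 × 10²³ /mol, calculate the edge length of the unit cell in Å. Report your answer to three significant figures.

5.11 Å

With Z = 4 atoms per FCC cell, a³ = Z·M/(N_A·ρ) = 4 × 225.0 / (6.022 × 10²³ × 11.20 g/cm³) = 1.334 × 10^-22 cm³.
a = (1.334 × 10^-22)^(1/3) = 5.110 × 10^-8 cm = 5.11 Å.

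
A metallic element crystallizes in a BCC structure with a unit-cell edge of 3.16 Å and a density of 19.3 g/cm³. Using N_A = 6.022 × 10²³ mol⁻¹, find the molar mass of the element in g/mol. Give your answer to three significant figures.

183 g/mol

A BCC cell has Z = 2 atoms; a = 3.160 × 10^-8 cm.
M = ρ·N_A·a³/Z = 19.3 × 6.022 × 10²³ × 3.155 × 10^-23 / 2 = 183 g/mol.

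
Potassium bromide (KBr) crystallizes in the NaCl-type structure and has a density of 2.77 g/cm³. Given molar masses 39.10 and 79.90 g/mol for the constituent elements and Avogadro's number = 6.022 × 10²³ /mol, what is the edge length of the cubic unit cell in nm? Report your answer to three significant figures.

0.658 nm

M(KBr) = 119.0 g/mol; Z = 4 formula units per cell.
a³ = Z·M/(N_A·ρ) = 4 × 119.0 / (6.022 × 10²³ × 2.77) = 2.854 × 10^-22 cm³, so a = 6.584 × 10^-8 cm = 0.658 nm.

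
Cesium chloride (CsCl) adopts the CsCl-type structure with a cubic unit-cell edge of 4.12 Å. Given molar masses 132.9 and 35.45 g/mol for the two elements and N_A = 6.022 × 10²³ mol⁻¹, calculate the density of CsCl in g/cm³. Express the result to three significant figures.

4.00 g/cm³

The CsCl-type structure contains Z = 1 formula unit per cell; M(CsCl) = 132.9 + 35.45 = 168.35 g/mol.
a³ = (4.120 × 10^-8 cm)³ = 6.993 × 10^-23 cm³.
ρ = 1 × 168.35 / (6.022 × 10²³ × 6.993 × 10^-23) = 3.997 g/cm³.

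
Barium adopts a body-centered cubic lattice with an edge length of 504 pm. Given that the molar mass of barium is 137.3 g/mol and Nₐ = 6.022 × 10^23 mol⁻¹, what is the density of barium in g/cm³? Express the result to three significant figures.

A BCC unit cell contains Z = 2 atoms.
Cell volume: a³ = (504 pm)³ = (5.040 × 10^-8 cm)³ = 1.280 × 10^-22 cm³.
ρ = Z·M/(N_A·a³) = 2 × 137.3 / (6.022 × 10²³ × 1.280 × 10^-22) = 3.562 g/cm³.

3.56 g/cm³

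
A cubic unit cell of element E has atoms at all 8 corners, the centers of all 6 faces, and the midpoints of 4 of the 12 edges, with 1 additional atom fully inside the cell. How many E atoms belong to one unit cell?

6

Corner atoms are shared by 8 cells (1/8 each), face atoms by 2 (1/2 each), edge atoms by 4 (1/4 each), interior atoms are unshared.
Net atoms = 8 × 1/8 + 6 × 1/2 + 4 × 1/4 + 1 = 1 + 3 + 1 + 1 = 6.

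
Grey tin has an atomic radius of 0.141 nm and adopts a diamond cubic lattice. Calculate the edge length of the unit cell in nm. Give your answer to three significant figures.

0.651 nm

In a diamond cubic lattice, nearest neighbors lie along the body diagonal with √3·a = 8r.
a = 8r/√3 = 8 × 0.141 / 1.7321 = 0.651 nm.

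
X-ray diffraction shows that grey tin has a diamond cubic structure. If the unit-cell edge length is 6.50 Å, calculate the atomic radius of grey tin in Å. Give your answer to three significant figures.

In a diamond cubic lattice, nearest neighbors lie along the body diagonal with √3·a = 8r.
r = √3·a/8 = 1.7321 × 6.50 / 8 = 1.41 Å.

1.41 Å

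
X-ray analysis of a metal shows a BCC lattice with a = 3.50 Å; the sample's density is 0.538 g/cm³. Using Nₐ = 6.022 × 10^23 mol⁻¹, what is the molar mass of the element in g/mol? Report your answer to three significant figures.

6.95 g/mol

A BCC cell has Z = 2 atoms; a = 3.500 × 10^-8 cm.
M = ρ·N_A·a³/Z = 0.538 × 6.022 × 10²³ × 4.288 × 10^-23 / 2 = 6.95 g/mol.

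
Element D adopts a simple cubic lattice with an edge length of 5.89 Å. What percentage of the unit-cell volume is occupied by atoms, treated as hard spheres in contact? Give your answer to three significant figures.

In a simple cubic lattice atoms touch along the cell edge, so a = 2r, so r = 0.5000a = 2.945 Å.
Packing fraction = Z·(4/3)πr³ / a³ = 1 × (4/3)π × (2.945)³ / (5.89)³ = 0.5236 = 52.4%.

52.4%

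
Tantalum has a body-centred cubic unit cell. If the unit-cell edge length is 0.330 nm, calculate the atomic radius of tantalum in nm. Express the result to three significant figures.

In a BCC lattice, atoms touch along the body diagonal, so √3·a = 4r.
r = √3·a/4 = 1.7321 × 0.330 / 4 = 0.143 nm.

0.143 nm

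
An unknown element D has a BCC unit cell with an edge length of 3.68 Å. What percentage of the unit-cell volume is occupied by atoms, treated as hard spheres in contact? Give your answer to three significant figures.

In a BCC lattice atoms touch along the body diagonal, so √3·a = 4r, so r = 0.4330a = 1.593 Å.
Packing fraction = Z·(4/3)πr³ / a³ = 2 × (4/3)π × (1.593)³ / (3.68)³ = 0.6802 = 68.0%.

68.0%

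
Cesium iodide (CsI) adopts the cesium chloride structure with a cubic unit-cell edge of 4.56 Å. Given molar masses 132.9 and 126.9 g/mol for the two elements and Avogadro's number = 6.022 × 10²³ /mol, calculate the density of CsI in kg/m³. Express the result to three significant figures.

The cesium chloride structure contains Z = 1 formula unit per cell; M(CsI) = 132.9 + 126.9 = 259.8 g/mol.
a³ = (4.560 × 10^-8 cm)³ = 9.482 × 10^-23 cm³.
ρ = 1 × 259.8 / (6.022 × 10²³ × 9.482 × 10^-23) = 4.550 g/cm³ = 4550 kg/m³.

4550 kg/m³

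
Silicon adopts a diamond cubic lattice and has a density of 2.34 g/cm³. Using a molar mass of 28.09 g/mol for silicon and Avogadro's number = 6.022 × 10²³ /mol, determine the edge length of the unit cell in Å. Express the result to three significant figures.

With Z = 8 atoms per diamond cubic cell, a³ = Z·M/(N_A·ρ) = 8 × 28.09 / (6.022 × 10²³ × 2.340 g/cm³) = 1.595 × 10^-22 cm³.
a = (1.595 × 10^-22)^(1/3) = 5.423 × 10^-8 cm = 5.42 Å.

5.42 Å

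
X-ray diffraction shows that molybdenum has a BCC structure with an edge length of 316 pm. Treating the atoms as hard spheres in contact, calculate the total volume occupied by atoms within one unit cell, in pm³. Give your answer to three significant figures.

In a BCC lattice atoms touch along the body diagonal, so √3·a = 4r, so r = 0.4330a = 136.8 pm.
V_atoms = Z × (4/3)πr³ = 2 × (4/3)π × (136.8)³ = 2.15 × 10^7 pm³.

2.15 × 10^7 pm³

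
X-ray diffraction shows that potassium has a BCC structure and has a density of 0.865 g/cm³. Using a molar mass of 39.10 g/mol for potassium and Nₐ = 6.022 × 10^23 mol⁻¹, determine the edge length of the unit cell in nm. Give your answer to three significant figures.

With Z = 2 atoms per BCC cell, a³ = Z·M/(N_A·ρ) = 2 × 39.10 / (6.022 × 10²³ × 0.8650 g/cm³) = 1.501 × 10^-22 cm³.
a = (1.501 × 10^-22)^(1/3) = 5.315 × 10^-8 cm = 0.531 nm.

0.531 nm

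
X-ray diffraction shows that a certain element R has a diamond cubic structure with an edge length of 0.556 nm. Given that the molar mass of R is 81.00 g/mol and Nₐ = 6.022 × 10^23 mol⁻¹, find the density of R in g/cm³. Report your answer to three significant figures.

A diamond cubic unit cell contains Z = 8 atoms.
Cell volume: a³ = (0.556 nm)³ = (5.560 × 10^-8 cm)³ = 1.719 × 10^-22 cm³.
ρ = Z·M/(N_A·a³) = 8 × 81.00 / (6.022 × 10²³ × 1.719 × 10^-22) = 6.261 g/cm³.

6.26 g/cm³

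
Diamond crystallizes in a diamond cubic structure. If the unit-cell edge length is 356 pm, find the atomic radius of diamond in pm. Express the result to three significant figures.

77.1 pm

In a diamond cubic lattice, nearest neighbors lie along the body diagonal with √3·a = 8r.
r = √3·a/8 = 1.7321 × 356 / 8 = 77.1 pm.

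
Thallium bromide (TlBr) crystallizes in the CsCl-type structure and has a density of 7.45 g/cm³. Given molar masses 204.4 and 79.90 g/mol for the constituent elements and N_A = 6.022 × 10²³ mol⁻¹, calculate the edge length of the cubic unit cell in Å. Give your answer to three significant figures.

M(TlBr) = 284.3 g/mol; Z = 1 formula unit per cell.
a³ = Z·M/(N_A·ρ) = 1 × 284.3 / (6.022 × 10²³ × 7.45) = 6.337 × 10^-23 cm³, so a = 3.987 × 10^-8 cm = 3.99 Å.

3.99 Å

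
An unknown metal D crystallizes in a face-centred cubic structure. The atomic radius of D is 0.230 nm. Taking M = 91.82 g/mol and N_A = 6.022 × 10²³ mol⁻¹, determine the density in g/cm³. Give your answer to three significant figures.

In an FCC lattice, atoms touch along the face diagonal, so √2·a = 4r, giving a = 0.6505 nm = 6.505 × 10^-8 cm.
With Z = 4, ρ = Z·M/(N_A·a³) = 4 × 91.82 / (6.022 × 10²³ × 2.753 × 10^-22) = 2.215 g/cm³.

2.22 g/cm³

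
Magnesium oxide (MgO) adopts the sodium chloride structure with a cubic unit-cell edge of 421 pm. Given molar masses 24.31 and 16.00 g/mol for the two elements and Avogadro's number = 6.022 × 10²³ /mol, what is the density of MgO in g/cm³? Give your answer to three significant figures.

3.59 g/cm³

The sodium chloride structure contains Z = 4 formula units per cell; M(MgO) = 24.31 + 16.00 = 40.31 g/mol.
a³ = (4.210 × 10^-8 cm)³ = 7.462 × 10^-23 cm³.
ρ = 4 × 40.31 / (6.022 × 10²³ × 7.462 × 10^-23) = 3.588 g/cm³.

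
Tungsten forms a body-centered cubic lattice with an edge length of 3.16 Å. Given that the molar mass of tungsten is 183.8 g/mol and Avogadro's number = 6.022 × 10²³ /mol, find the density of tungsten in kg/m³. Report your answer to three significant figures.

A BCC unit cell contains Z = 2 atoms.
Cell volume: a³ = (3.16 Å)³ = (3.160 × 10^-8 cm)³ = 3.155 × 10^-23 cm³.
ρ = Z·M/(N_A·a³) = 2 × 183.8 / (6.022 × 10²³ × 3.155 × 10^-23) = 19.35 g/cm³ = 19300 kg/m³.

19300 kg/m³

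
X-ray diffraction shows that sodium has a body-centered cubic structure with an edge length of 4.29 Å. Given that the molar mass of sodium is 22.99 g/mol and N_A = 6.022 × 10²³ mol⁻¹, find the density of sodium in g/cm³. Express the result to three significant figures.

A BCC unit cell contains Z = 2 atoms.
Cell volume: a³ = (4.29 Å)³ = (4.290 × 10^-8 cm)³ = 7.895 × 10^-23 cm³.
ρ = Z·M/(N_A·a³) = 2 × 22.99 / (6.022 × 10²³ × 7.895 × 10^-23) = 0.9671 g/cm³.

0.967 g/cm³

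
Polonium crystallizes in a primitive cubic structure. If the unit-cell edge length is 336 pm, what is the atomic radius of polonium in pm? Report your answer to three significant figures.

168 pm

In a simple cubic lattice, atoms touch along the cell edge, so a = 2r.
r = a/2 = 336/2 = 168 pm.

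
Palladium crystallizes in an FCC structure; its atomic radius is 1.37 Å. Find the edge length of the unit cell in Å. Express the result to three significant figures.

In an FCC lattice, atoms touch along the face diagonal, so √2·a = 4r.
a = 4r/√2 = 4 × 1.37 / 1.4142 = 3.87 Å.

3.87 Å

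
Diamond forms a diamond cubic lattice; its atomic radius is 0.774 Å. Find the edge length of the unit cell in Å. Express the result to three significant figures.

3.57 Å

In a diamond cubic lattice, nearest neighbors lie along the body diagonal with √3·a = 8r.
a = 8r/√3 = 8 × 0.774 / 1.7321 = 3.57 Å.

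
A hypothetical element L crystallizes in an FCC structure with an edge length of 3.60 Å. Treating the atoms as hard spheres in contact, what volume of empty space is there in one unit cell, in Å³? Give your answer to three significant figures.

In an FCC lattice atoms touch along the face diagonal, so √2·a = 4r, so r = 0.3536a = 1.273 Å.
V_cell = a³ = 46.66 Å³; V_atoms = 4 × (4/3)πr³ = 34.55 Å³.
Empty space = 46.66 − 34.55 = 12.1 Å³.

12.1 Å³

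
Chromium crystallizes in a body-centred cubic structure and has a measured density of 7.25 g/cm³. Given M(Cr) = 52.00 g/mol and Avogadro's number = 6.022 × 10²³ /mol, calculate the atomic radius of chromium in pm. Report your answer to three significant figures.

For a BCC cell (Z = 2), a³ = Z·M/(N_A·ρ) = 2 × 52.00 / (6.022 × 10²³ × 7.250) = 2.382 × 10^-23 cm³, so a = 2.877 × 10^-8 cm = 287.7 pm.
Atoms touch along the body diagonal, so √3·a = 4r, so r = 0.4330 × a = 125 pm.

125 pm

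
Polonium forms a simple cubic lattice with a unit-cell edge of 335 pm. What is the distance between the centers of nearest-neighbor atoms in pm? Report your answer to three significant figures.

335 pm

In a simple cubic structure, atoms touch along the cell edge, so a = 2r; the nearest-neighbor distance equals 2r = 1.000·a.
d = 1.000 × 335 = 335 pm.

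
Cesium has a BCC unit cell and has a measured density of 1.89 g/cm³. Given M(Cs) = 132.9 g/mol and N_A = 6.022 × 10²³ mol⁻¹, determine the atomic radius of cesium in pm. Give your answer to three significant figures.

267 pm

For a BCC cell (Z = 2), a³ = Z·M/(N_A·ρ) = 2 × 132.9 / (6.022 × 10²³ × 1.890) = 2.335 × 10^-22 cm³, so a = 6.158 × 10^-8 cm = 615.8 pm.
Atoms touch along the body diagonal, so √3·a = 4r, so r = 0.4330 × a = 267 pm.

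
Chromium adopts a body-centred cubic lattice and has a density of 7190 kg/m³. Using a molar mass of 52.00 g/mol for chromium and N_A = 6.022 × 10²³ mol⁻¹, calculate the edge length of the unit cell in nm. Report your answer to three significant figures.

0.289 nm

With Z = 2 atoms per BCC cell, a³ = Z·M/(N_A·ρ) = 2 × 52.00 / (6.022 × 10²³ × 7.190 g/cm³) = 2.402 × 10^-23 cm³.
a = (2.402 × 10^-23)^(1/3) = 2.885 × 10^-8 cm = 0.289 nm.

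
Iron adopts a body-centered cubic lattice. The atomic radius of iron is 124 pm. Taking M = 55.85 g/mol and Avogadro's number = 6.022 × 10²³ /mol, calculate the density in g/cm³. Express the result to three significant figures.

In a BCC lattice, atoms touch along the body diagonal, so √3·a = 4r, giving a = 286.4 pm = 2.864 × 10^-8 cm.
With Z = 2, ρ = Z·M/(N_A·a³) = 2 × 55.85 / (6.022 × 10²³ × 2.348 × 10^-23) = 7.899 g/cm³.

7.90 g/cm³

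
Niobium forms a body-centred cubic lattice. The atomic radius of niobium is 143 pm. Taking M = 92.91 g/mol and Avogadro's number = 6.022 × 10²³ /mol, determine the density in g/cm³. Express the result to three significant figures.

8.57 g/cm³

In a BCC lattice, atoms touch along the body diagonal, so √3·a = 4r, giving a = 330.2 pm = 3.302 × 10^-8 cm.
With Z = 2, ρ = Z·M/(N_A·a³) = 2 × 92.91 / (6.022 × 10²³ × 3.602 × 10^-23) = 8.567 g/cm³.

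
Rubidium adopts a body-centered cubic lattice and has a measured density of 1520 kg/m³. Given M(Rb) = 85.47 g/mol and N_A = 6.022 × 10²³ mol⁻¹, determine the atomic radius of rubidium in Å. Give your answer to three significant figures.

2.48 Å

For a BCC cell (Z = 2), a³ = Z·M/(N_A·ρ) = 2 × 85.47 / (6.022 × 10²³ × 1.520) = 1.867 × 10^-22 cm³, so a = 5.716 × 10^-8 cm = 5.716 Å.
Atoms touch along the body diagonal, so √3·a = 4r, so r = 0.4330 × a = 2.48 Å.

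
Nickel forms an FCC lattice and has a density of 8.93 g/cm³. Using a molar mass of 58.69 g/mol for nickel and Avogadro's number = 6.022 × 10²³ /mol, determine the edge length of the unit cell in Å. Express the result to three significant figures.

3.52 Å

With Z = 4 atoms per FCC cell, a³ = Z·M/(N_A·ρ) = 4 × 58.69 / (6.022 × 10²³ × 8.930 g/cm³) = 4.365 × 10^-23 cm³.
a = (4.365 × 10^-23)^(1/3) = 3.521 × 10^-8 cm = 3.52 Å.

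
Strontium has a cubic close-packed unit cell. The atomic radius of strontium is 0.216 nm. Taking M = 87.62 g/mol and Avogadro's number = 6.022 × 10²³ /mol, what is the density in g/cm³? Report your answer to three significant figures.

In an FCC lattice, atoms touch along the face diagonal, so √2·a = 4r, giving a = 0.6109 nm = 6.109 × 10^-8 cm.
With Z = 4, ρ = Z·M/(N_A·a³) = 4 × 87.62 / (6.022 × 10²³ × 2.280 × 10^-22) = 2.552 g/cm³.

2.55 g/cm³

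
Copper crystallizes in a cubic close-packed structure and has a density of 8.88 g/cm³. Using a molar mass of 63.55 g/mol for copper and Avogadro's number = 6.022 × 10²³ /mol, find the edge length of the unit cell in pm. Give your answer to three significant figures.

With Z = 4 atoms per FCC cell, a³ = Z·M/(N_A·ρ) = 4 × 63.55 / (6.022 × 10²³ × 8.880 g/cm³) = 4.754 × 10^-23 cm³.
a = (4.754 × 10^-23)^(1/3) = 3.622 × 10^-8 cm = 362 pm.

362 pm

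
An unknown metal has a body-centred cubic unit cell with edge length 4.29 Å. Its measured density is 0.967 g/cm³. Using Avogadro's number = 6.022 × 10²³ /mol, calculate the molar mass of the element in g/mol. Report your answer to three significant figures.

A BCC cell has Z = 2 atoms; a = 4.290 × 10^-8 cm.
M = ρ·N_A·a³/Z = 0.967 × 6.022 × 10²³ × 7.895 × 10^-23 / 2 = 23.0 g/mol.

23.0 g/mol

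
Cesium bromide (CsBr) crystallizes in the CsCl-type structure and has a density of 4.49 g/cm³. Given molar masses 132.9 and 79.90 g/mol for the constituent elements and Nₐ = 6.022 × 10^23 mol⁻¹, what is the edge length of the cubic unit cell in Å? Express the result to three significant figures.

4.29 Å

M(CsBr) = 212.8 g/mol; Z = 1 formula unit per cell.
a³ = Z·M/(N_A·ρ) = 1 × 212.8 / (6.022 × 10²³ × 4.49) = 7.870 × 10^-23 cm³, so a = 4.285 × 10^-8 cm = 4.29 Å.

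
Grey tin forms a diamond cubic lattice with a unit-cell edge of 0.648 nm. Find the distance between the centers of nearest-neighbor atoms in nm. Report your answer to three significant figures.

In a diamond cubic structure, nearest neighbors lie along the body diagonal with √3·a = 8r; the nearest-neighbor distance equals 2r = 0.4330·a.
d = 0.4330 × 0.648 = 0.281 nm.

0.281 nm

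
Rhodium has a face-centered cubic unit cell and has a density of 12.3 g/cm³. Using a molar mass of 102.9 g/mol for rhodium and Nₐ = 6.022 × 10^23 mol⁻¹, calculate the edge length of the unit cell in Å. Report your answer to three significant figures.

3.82 Å

With Z = 4 atoms per FCC cell, a³ = Z·M/(N_A·ρ) = 4 × 102.9 / (6.022 × 10²³ × 12.30 g/cm³) = 5.557 × 10^-23 cm³.
a = (5.557 × 10^-23)^(1/3) = 3.816 × 10^-8 cm = 3.82 Å.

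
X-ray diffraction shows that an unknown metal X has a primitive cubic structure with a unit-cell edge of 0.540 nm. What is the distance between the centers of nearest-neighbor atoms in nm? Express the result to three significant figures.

In a simple cubic structure, atoms touch along the cell edge, so a = 2r; the nearest-neighbor distance equals 2r = 1.000·a.
d = 1.000 × 0.540 = 0.540 nm.

0.540 nm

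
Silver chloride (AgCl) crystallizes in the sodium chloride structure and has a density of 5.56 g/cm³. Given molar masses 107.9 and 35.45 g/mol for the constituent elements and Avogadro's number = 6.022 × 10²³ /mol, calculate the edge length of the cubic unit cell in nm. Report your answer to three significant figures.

M(AgCl) = 143.35 g/mol; Z = 4 formula units per cell.
a³ = Z·M/(N_A·ρ) = 4 × 143.35 / (6.022 × 10²³ × 5.56) = 1.713 × 10^-22 cm³, so a = 5.553 × 10^-8 cm = 0.555 nm.

0.555 nm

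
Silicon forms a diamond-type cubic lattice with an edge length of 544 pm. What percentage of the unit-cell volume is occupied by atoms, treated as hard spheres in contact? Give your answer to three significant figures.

34.0%

In a diamond cubic lattice nearest neighbors lie along the body diagonal with √3·a = 8r, so r = 0.2165a = 117.8 pm.
Packing fraction = Z·(4/3)πr³ / a³ = 8 × (4/3)π × (117.8)³ / (544)³ = 0.3401 = 34.0%.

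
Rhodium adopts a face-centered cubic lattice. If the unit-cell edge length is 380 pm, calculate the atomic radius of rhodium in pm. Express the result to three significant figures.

In an FCC lattice, atoms touch along the face diagonal, so √2·a = 4r.
r = √2·a/4 = 1.4142 × 380 / 4 = 134 pm.

134 pm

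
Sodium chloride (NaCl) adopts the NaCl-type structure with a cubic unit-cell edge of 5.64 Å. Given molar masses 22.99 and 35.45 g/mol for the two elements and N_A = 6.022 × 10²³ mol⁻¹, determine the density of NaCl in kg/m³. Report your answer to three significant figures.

The NaCl-type structure contains Z = 4 formula units per cell; M(NaCl) = 22.99 + 35.45 = 58.44 g/mol.
a³ = (5.640 × 10^-8 cm)³ = 1.794 × 10^-22 cm³.
ρ = 4 × 58.44 / (6.022 × 10²³ × 1.794 × 10^-22) = 2.164 g/cm³ = 2160 kg/m³.

2160 kg/m³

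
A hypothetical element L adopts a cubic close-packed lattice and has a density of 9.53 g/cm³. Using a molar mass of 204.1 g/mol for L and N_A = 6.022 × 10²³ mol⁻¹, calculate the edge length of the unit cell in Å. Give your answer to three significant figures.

With Z = 4 atoms per FCC cell, a³ = Z·M/(N_A·ρ) = 4 × 204.1 / (6.022 × 10²³ × 9.530 g/cm³) = 1.423 × 10^-22 cm³.
a = (1.423 × 10^-22)^(1/3) = 5.220 × 10^-8 cm = 5.22 Å.

5.22 Å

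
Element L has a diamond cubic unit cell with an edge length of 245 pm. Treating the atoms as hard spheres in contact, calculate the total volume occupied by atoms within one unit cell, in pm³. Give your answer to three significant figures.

In a diamond cubic lattice nearest neighbors lie along the body diagonal with √3·a = 8r, so r = 0.2165a = 53.04 pm.
V_atoms = Z × (4/3)πr³ = 8 × (4/3)π × (53.04)³ = 5.00 × 10^6 pm³.

5.00 × 10^6 pm³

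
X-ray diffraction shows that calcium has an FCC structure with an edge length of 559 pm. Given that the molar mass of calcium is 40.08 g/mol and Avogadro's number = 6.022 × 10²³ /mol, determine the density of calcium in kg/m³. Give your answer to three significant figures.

1520 kg/m³

An FCC unit cell contains Z = 4 atoms.
Cell volume: a³ = (559 pm)³ = (5.590 × 10^-8 cm)³ = 1.747 × 10^-22 cm³.
ρ = Z·M/(N_A·a³) = 4 × 40.08 / (6.022 × 10²³ × 1.747 × 10^-22) = 1.524 g/cm³ = 1520 kg/m³.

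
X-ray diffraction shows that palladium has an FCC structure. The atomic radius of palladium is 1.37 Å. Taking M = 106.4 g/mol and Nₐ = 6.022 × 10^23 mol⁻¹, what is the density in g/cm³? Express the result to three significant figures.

In an FCC lattice, atoms touch along the face diagonal, so √2·a = 4r, giving a = 3.875 Å = 3.875 × 10^-8 cm.
With Z = 4, ρ = Z·M/(N_A·a³) = 4 × 106.4 / (6.022 × 10²³ × 5.818 × 10^-23) = 12.15 g/cm³.

12.1 g/cm³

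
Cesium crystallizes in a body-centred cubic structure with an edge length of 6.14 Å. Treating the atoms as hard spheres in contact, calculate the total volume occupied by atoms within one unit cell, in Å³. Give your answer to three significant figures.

157 Å³

In a BCC lattice atoms touch along the body diagonal, so √3·a = 4r, so r = 0.4330a = 2.659 Å.
V_atoms = Z × (4/3)πr³ = 2 × (4/3)π × (2.659)³ = 157 Å³.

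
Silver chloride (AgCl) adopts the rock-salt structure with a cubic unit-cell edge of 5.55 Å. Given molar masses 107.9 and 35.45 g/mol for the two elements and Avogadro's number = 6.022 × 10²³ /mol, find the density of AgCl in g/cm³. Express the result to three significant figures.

The rock-salt structure contains Z = 4 formula units per cell; M(AgCl) = 107.9 + 35.45 = 143.35 g/mol.
a³ = (5.550 × 10^-8 cm)³ = 1.710 × 10^-22 cm³.
ρ = 4 × 143.35 / (6.022 × 10²³ × 1.710 × 10^-22) = 5.570 g/cm³.

5.57 g/cm³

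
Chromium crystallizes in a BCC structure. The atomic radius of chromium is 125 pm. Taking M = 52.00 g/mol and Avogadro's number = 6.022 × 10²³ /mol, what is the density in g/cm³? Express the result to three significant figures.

In a BCC lattice, atoms touch along the body diagonal, so √3·a = 4r, giving a = 288.7 pm = 2.887 × 10^-8 cm.
With Z = 2, ρ = Z·M/(N_A·a³) = 2 × 52.00 / (6.022 × 10²³ × 2.406 × 10^-23) = 7.179 g/cm³.

7.18 g/cm³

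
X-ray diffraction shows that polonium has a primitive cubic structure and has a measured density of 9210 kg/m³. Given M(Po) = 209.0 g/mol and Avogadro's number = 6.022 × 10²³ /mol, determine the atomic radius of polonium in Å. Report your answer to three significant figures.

1.68 Å

For a simple cubic cell (Z = 1), a³ = Z·M/(N_A·ρ) = 1 × 209.0 / (6.022 × 10²³ × 9.210) = 3.768 × 10^-23 cm³, so a = 3.353 × 10^-8 cm = 3.353 Å.
Atoms touch along the cell edge, so a = 2r, so r = 0.5000 × a = 1.68 Å.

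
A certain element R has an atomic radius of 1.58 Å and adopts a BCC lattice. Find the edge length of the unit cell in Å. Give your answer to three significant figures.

3.65 Å

In a BCC lattice, atoms touch along the body diagonal, so √3·a = 4r.
a = 4r/√3 = 4 × 1.58 / 1.7321 = 3.65 Å.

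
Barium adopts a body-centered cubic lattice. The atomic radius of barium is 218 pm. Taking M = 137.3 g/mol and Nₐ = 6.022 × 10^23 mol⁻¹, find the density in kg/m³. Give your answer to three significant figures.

In a BCC lattice, atoms touch along the body diagonal, so √3·a = 4r, giving a = 503.4 pm = 5.034 × 10^-8 cm.
With Z = 2, ρ = Z·M/(N_A·a³) = 2 × 137.3 / (6.022 × 10²³ × 1.276 × 10^-22) = 3.573 g/cm³ = 3570 kg/m³.

3570 kg/m³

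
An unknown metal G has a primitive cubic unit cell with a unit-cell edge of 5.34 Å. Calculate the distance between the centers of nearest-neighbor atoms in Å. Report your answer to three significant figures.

5.34 Å

In a simple cubic structure, atoms touch along the cell edge, so a = 2r; the nearest-neighbor distance equals 2r = 1.000·a.
d = 1.000 × 5.34 = 5.34 Å.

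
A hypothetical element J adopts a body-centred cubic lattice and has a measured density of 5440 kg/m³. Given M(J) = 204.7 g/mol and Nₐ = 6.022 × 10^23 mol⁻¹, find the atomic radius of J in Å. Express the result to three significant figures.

2.16 Å

For a BCC cell (Z = 2), a³ = Z·M/(N_A·ρ) = 2 × 204.7 / (6.022 × 10²³ × 5.440) = 1.250 × 10^-22 cm³, so a = 5.000 × 10^-8 cm = 5.000 Å.
Atoms touch along the body diagonal, so √3·a = 4r, so r = 0.4330 × a = 2.16 Å.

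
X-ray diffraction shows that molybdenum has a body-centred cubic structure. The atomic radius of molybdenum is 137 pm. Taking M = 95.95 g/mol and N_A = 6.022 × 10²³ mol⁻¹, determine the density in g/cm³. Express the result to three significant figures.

In a BCC lattice, atoms touch along the body diagonal, so √3·a = 4r, giving a = 316.4 pm = 3.164 × 10^-8 cm.
With Z = 2, ρ = Z·M/(N_A·a³) = 2 × 95.95 / (6.022 × 10²³ × 3.167 × 10^-23) = 10.06 g/cm³.

10.1 g/cm³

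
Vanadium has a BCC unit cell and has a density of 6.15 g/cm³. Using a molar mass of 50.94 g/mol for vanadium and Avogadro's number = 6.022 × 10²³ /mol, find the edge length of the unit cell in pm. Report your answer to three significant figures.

With Z = 2 atoms per BCC cell, a³ = Z·M/(N_A·ρ) = 2 × 50.94 / (6.022 × 10²³ × 6.150 g/cm³) = 2.751 × 10^-23 cm³.
a = (2.751 × 10^-23)^(1/3) = 3.019 × 10^-8 cm = 302 pm.

302 pm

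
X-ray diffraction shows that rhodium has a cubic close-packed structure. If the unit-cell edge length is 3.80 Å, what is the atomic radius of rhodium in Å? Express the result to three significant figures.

1.34 Å

In an FCC lattice, atoms touch along the face diagonal, so √2·a = 4r.
r = √2·a/4 = 1.4142 × 3.80 / 4 = 1.34 Å.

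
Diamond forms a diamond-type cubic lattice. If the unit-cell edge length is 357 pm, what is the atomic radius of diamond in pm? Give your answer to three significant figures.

In a diamond cubic lattice, nearest neighbors lie along the body diagonal with √3·a = 8r.
r = √3·a/8 = 1.7321 × 357 / 8 = 77.3 pm.

77.3 pm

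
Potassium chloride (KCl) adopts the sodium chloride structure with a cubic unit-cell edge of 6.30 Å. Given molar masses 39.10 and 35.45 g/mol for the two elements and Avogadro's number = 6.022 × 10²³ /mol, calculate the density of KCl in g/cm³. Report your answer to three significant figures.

The sodium chloride structure contains Z = 4 formula units per cell; M(KCl) = 39.10 + 35.45 = 74.55 g/mol.
a³ = (6.300 × 10^-8 cm)³ = 2.500 × 10^-22 cm³.
ρ = 4 × 74.55 / (6.022 × 10²³ × 2.500 × 10^-22) = 1.980 g/cm³.

1.98 g/cm³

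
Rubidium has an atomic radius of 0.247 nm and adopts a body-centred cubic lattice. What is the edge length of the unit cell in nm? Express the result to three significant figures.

0.570 nm

In a BCC lattice, atoms touch along the body diagonal, so √3·a = 4r.
a = 4r/√3 = 4 × 0.247 / 1.7321 = 0.570 nm.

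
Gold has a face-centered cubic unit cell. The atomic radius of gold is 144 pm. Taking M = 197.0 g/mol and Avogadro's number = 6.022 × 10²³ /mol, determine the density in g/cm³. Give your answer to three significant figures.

19.4 g/cm³

In an FCC lattice, atoms touch along the face diagonal, so √2·a = 4r, giving a = 407.3 pm = 4.073 × 10^-8 cm.
With Z = 4, ρ = Z·M/(N_A·a³) = 4 × 197.0 / (6.022 × 10²³ × 6.757 × 10^-23) = 19.37 g/cm³.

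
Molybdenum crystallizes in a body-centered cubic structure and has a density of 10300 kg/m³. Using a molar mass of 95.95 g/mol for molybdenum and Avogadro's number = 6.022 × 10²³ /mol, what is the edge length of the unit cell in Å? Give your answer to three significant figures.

3.14 Å

With Z = 2 atoms per BCC cell, a³ = Z·M/(N_A·ρ) = 2 × 95.95 / (6.022 × 10²³ × 10.30 g/cm³) = 3.094 × 10^-23 cm³.
a = (3.094 × 10^-23)^(1/3) = 3.139 × 10^-8 cm = 3.14 Å.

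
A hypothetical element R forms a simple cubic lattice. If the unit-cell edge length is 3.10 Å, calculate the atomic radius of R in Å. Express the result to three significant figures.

In a simple cubic lattice, atoms touch along the cell edge, so a = 2r.
r = a/2 = 3.10/2 = 1.55 Å.

1.55 Å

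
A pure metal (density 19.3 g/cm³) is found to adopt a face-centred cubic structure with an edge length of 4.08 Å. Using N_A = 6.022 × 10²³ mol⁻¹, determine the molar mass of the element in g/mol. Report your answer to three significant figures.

An FCC cell has Z = 4 atoms; a = 4.080 × 10^-8 cm.
M = ρ·N_A·a³/Z = 19.3 × 6.022 × 10²³ × 6.792 × 10^-23 / 4 = 197 g/mol.

197 g/mol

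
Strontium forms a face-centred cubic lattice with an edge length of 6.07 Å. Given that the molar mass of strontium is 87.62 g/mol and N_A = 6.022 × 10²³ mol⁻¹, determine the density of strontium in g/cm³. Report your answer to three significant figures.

An FCC unit cell contains Z = 4 atoms.
Cell volume: a³ = (6.07 Å)³ = (6.070 × 10^-8 cm)³ = 2.236 × 10^-22 cm³.
ρ = Z·M/(N_A·a³) = 4 × 87.62 / (6.022 × 10²³ × 2.236 × 10^-22) = 2.602 g/cm³.

2.60 g/cm³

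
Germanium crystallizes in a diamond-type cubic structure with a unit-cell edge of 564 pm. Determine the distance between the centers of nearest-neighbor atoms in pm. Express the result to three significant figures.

244 pm

In a diamond cubic structure, nearest neighbors lie along the body diagonal with √3·a = 8r; the nearest-neighbor distance equals 2r = 0.4330·a.
d = 0.4330 × 564 = 244 pm.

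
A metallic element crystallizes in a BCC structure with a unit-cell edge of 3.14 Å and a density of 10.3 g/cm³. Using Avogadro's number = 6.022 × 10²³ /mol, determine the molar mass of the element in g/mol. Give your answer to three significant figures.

A BCC cell has Z = 2 atoms; a = 3.140 × 10^-8 cm.
M = ρ·N_A·a³/Z = 10.3 × 6.022 × 10²³ × 3.096 × 10^-23 / 2 = 96.0 g/mol.

96.0 g/mol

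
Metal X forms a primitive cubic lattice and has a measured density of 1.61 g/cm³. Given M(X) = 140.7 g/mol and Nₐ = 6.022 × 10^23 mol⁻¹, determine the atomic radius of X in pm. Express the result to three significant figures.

263 pm

For a simple cubic cell (Z = 1), a³ = Z·M/(N_A·ρ) = 1 × 140.7 / (6.022 × 10²³ × 1.610) = 1.451 × 10^-22 cm³, so a = 5.255 × 10^-8 cm = 525.5 pm.
Atoms touch along the cell edge, so a = 2r, so r = 0.5000 × a = 263 pm.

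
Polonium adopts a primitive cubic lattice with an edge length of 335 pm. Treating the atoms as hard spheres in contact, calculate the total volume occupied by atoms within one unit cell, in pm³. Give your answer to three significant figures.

1.97 × 10^7 pm³

In a simple cubic lattice atoms touch along the cell edge, so a = 2r, so r = 0.5000a = 167.5 pm.
V_atoms = Z × (4/3)πr³ = 1 × (4/3)π × (167.5)³ = 1.97 × 10^7 pm³.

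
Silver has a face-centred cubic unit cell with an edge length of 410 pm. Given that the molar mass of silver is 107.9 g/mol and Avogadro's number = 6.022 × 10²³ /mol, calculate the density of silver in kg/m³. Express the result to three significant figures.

An FCC unit cell contains Z = 4 atoms.
Cell volume: a³ = (410 pm)³ = (4.100 × 10^-8 cm)³ = 6.892 × 10^-23 cm³.
ρ = Z·M/(N_A·a³) = 4 × 107.9 / (6.022 × 10²³ × 6.892 × 10^-23) = 10.40 g/cm³ = 10400 kg/m³.

10400 kg/m³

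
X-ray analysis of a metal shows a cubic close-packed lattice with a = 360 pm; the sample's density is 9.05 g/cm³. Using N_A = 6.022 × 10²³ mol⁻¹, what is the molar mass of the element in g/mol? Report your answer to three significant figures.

63.6 g/mol

An FCC cell has Z = 4 atoms; a = 3.600 × 10^-8 cm.
M = ρ·N_A·a³/Z = 9.05 × 6.022 × 10²³ × 4.666 × 10^-23 / 4 = 63.6 g/mol.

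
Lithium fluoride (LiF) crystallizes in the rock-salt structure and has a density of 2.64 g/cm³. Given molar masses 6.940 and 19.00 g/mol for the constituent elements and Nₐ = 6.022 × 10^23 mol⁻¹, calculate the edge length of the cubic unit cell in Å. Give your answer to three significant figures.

4.03 Å

M(LiF) = 25.94 g/mol; Z = 4 formula units per cell.
a³ = Z·M/(N_A·ρ) = 4 × 25.94 / (6.022 × 10²³ × 2.64) = 6.527 × 10^-23 cm³, so a = 4.026 × 10^-8 cm = 4.03 Å.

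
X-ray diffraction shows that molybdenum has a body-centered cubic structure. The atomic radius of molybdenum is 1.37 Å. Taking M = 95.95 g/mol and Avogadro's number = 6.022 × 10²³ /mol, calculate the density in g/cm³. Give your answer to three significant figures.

10.1 g/cm³

In a BCC lattice, atoms touch along the body diagonal, so √3·a = 4r, giving a = 3.164 Å = 3.164 × 10^-8 cm.
With Z = 2, ρ = Z·M/(N_A·a³) = 2 × 95.95 / (6.022 × 10²³ × 3.167 × 10^-23) = 10.06 g/cm³.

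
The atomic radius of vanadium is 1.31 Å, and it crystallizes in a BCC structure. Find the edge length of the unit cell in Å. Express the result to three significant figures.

3.03 Å

In a BCC lattice, atoms touch along the body diagonal, so √3·a = 4r.
a = 4r/√3 = 4 × 1.31 / 1.7321 = 3.03 Å.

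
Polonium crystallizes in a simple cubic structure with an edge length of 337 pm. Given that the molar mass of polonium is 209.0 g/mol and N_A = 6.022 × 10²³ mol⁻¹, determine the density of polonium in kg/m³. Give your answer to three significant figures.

A simple cubic unit cell contains Z = 1 atom.
Cell volume: a³ = (337 pm)³ = (3.370 × 10^-8 cm)³ = 3.827 × 10^-23 cm³.
ρ = Z·M/(N_A·a³) = 1 × 209.0 / (6.022 × 10²³ × 3.827 × 10^-23) = 9.068 g/cm³ = 9070 kg/m³.

9070 kg/m³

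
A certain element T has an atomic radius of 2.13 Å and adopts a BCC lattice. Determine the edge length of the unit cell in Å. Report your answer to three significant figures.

4.92 Å

In a BCC lattice, atoms touch along the body diagonal, so √3·a = 4r.
a = 4r/√3 = 4 × 2.13 / 1.7321 = 4.92 Å.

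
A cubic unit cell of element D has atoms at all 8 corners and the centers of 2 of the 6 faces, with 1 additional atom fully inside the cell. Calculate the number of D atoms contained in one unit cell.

Corner atoms are shared by 8 cells (1/8 each), face atoms by 2 (1/2 each), interior atoms are unshared.
Net atoms = 8 × 1/8 + 2 × 1/2 + 1 = 1 + 1 + 1 = 3.

3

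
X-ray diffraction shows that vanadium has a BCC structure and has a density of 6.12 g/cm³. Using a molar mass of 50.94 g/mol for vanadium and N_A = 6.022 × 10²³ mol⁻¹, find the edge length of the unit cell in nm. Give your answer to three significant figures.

0.302 nm

With Z = 2 atoms per BCC cell, a³ = Z·M/(N_A·ρ) = 2 × 50.94 / (6.022 × 10²³ × 6.120 g/cm³) = 2.764 × 10^-23 cm³.
a = (2.764 × 10^-23)^(1/3) = 3.024 × 10^-8 cm = 0.302 nm.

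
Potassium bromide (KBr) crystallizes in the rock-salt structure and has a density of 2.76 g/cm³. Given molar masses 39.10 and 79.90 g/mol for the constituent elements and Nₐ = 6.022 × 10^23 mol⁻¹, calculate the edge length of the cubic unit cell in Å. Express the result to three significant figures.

6.59 Å

M(KBr) = 119.0 g/mol; Z = 4 formula units per cell.
a³ = Z·M/(N_A·ρ) = 4 × 119.0 / (6.022 × 10²³ × 2.76) = 2.864 × 10^-22 cm³, so a = 6.592 × 10^-8 cm = 6.59 Å.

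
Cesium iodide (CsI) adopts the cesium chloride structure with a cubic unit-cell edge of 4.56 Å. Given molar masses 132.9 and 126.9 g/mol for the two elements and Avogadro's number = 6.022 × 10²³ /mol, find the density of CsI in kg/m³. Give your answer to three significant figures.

The cesium chloride structure contains Z = 1 formula unit per cell; M(CsI) = 132.9 + 126.9 = 259.8 g/mol.
a³ = (4.560 × 10^-8 cm)³ = 9.482 × 10^-23 cm³.
ρ = 1 × 259.8 / (6.022 × 10²³ × 9.482 × 10^-23) = 4.550 g/cm³ = 4550 kg/m³.

4550 kg/m³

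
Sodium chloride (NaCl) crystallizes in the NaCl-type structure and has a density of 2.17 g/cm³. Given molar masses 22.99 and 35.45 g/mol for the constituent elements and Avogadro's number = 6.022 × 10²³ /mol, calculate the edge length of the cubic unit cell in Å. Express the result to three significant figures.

M(NaCl) = 58.44 g/mol; Z = 4 formula units per cell.
a³ = Z·M/(N_A·ρ) = 4 × 58.44 / (6.022 × 10²³ × 2.17) = 1.789 × 10^-22 cm³, so a = 5.635 × 10^-8 cm = 5.63 Å.

5.63 Å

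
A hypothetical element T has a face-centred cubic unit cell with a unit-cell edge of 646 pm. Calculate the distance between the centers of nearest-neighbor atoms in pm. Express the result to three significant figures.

In an FCC structure, atoms touch along the face diagonal, so √2·a = 4r; the nearest-neighbor distance equals 2r = 0.7071·a.
d = 0.7071 × 646 = 457 pm.

457 pm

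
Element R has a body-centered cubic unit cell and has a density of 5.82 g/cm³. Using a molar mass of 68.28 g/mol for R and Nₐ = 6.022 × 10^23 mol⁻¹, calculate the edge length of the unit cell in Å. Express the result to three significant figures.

3.39 Å

With Z = 2 atoms per BCC cell, a³ = Z·M/(N_A·ρ) = 2 × 68.28 / (6.022 × 10²³ × 5.820 g/cm³) = 3.896 × 10^-23 cm³.
a = (3.896 × 10^-23)^(1/3) = 3.390 × 10^-8 cm = 3.39 Å.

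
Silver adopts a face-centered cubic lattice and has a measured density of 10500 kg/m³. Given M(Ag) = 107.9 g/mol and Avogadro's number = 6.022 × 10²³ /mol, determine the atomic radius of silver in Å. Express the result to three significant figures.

1.44 Å

For an FCC cell (Z = 4), a³ = Z·M/(N_A·ρ) = 4 × 107.9 / (6.022 × 10²³ × 10.50) = 6.826 × 10^-23 cm³, so a = 4.087 × 10^-8 cm = 4.087 Å.
Atoms touch along the face diagonal, so √2·a = 4r, so r = 0.3536 × a = 1.44 Å.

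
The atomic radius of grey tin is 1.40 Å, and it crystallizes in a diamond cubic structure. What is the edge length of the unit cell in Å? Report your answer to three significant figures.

In a diamond cubic lattice, nearest neighbors lie along the body diagonal with √3·a = 8r.
a = 8r/√3 = 8 × 1.40 / 1.7321 = 6.47 Å.

6.47 Å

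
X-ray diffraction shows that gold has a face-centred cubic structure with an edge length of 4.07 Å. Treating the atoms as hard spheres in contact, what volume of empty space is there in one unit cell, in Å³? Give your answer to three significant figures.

17.5 Å³

In an FCC lattice atoms touch along the face diagonal, so √2·a = 4r, so r = 0.3536a = 1.439 Å.
V_cell = a³ = 67.42 Å³; V_atoms = 4 × (4/3)πr³ = 49.92 Å³.
Empty space = 67.42 − 49.92 = 17.5 Å³.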